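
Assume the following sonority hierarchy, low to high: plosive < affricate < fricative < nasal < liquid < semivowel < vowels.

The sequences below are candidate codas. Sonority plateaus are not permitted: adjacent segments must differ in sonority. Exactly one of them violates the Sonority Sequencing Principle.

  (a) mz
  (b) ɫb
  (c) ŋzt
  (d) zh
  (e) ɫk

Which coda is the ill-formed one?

d

(a) mz: profile 4-3 — obeys.
(b) ɫb: profile 5-1 — obeys.
(c) ŋzt: profile 4-3-1 — obeys.
(d) zh: profile 3-3 — violates.
(e) ɫk: profile 5-1 — obeys.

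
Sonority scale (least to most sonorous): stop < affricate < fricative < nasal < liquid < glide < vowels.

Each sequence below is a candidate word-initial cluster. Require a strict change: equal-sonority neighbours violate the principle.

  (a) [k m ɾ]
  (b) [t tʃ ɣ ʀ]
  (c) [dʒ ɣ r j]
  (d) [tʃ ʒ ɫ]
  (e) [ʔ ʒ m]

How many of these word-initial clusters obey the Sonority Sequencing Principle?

(a) [k m ɾ]: profile 1-4-5 — obeys.
(b) [t tʃ ɣ ʀ]: profile 1-2-3-5 — obeys.
(c) [dʒ ɣ r j]: profile 2-3-5-6 — obeys.
(d) [tʃ ʒ ɫ]: profile 2-3-5 — obeys.
(e) [ʔ ʒ m]: profile 1-3-4 — obeys.

5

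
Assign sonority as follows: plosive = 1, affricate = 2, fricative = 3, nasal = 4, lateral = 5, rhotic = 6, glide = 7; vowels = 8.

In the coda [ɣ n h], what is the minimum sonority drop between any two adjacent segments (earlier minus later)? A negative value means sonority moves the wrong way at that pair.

-1

/ɣ/ — fricative, sonority 3.
/n/ — nasal, sonority 4.
/h/ — fricative, sonority 3.
/ɣ/→/n/: change -1.
/n/→/h/: change +1.
Minimum = -1.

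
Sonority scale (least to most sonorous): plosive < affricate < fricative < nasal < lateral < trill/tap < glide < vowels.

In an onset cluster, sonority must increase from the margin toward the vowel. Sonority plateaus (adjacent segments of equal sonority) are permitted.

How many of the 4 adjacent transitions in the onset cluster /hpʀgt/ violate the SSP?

2

/h/ is a fricative (sonority 3).
/p/ is a plosive (sonority 1).
/ʀ/ is a trill/tap (sonority 6).
/g/ is a plosive (sonority 1).
/t/ is a plosive (sonority 1).
/h/→/p/: 3→1 (does not rise) — violation.
/p/→/ʀ/: 1→6 (rises) — ok.
/ʀ/→/g/: 6→1 (does not rise) — violation.
/g/→/t/: 1→1 (plateau, allowed) — ok.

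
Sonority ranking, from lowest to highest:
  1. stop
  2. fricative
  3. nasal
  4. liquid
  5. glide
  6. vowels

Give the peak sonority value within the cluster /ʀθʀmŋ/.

4

/ʀ/ is a liquid (sonority 4).
/θ/ is a fricative (sonority 2).
/ʀ/ is a liquid (sonority 4).
/m/ is a nasal (sonority 3).
/ŋ/ is a nasal (sonority 3).
The maximum is 4.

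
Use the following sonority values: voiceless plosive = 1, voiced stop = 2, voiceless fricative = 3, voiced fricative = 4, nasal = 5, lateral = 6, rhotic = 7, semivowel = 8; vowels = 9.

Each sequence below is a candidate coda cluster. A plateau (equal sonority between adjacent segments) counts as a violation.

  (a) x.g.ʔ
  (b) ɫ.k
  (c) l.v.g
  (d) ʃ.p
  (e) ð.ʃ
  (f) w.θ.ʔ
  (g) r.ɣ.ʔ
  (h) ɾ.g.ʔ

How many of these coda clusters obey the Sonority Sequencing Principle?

(a) 3-2-1 → obeys
(b) 6-1 → obeys
(c) 6-4-2 → obeys
(d) 3-1 → obeys
(e) 4-3 → obeys
(f) 8-3-1 → obeys
(g) 7-4-1 → obeys
(h) 7-2-1 → obeys

8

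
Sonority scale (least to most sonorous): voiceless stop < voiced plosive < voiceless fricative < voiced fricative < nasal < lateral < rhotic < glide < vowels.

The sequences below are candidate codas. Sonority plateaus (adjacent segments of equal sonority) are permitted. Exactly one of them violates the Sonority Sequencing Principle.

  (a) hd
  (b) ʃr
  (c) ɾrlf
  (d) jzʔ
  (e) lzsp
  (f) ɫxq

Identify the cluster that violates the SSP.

b

(a) sonority 3-2: well-formed.
(b) sonority 3-7: ill-formed.
(c) sonority 7-7-6-3: well-formed.
(d) sonority 8-4-1: well-formed.
(e) sonority 6-4-3-1: well-formed.
(f) sonority 6-3-1: well-formed.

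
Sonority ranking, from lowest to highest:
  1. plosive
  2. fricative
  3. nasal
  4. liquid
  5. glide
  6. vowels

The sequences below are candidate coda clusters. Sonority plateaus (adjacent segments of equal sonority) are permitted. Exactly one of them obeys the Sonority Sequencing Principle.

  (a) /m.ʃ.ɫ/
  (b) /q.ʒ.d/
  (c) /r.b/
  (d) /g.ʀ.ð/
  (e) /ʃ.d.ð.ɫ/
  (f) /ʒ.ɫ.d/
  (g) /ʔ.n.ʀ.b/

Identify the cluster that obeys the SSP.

(a) 3-2-4 → violates
(b) 1-2-1 → violates
(c) 4-1 → obeys
(d) 1-4-2 → violates
(e) 2-1-2-4 → violates
(f) 2-4-1 → violates
(g) 1-3-4-1 → violates

c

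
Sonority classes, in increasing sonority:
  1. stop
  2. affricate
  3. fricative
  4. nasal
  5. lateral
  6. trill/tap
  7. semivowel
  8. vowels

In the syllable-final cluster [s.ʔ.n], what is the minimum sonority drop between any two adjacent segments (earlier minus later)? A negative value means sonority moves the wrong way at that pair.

-3

/s/ — fricative, sonority 3.
/ʔ/ — stop, sonority 1.
/n/ — nasal, sonority 4.
/s/→/ʔ/: change +2.
/ʔ/→/n/: change -3.
Minimum = -3.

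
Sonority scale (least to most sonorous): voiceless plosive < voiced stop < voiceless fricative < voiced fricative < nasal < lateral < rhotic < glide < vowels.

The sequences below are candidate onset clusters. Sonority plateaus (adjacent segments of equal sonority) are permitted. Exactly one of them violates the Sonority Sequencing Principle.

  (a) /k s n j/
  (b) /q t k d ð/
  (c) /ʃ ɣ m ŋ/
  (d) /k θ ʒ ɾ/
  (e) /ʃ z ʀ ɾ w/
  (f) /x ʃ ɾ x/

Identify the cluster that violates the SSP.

f

(a) sonority 1-3-5-8: well-formed.
(b) sonority 1-1-1-2-4: well-formed.
(c) sonority 3-4-5-5: well-formed.
(d) sonority 1-3-4-7: well-formed.
(e) sonority 3-4-7-7-8: well-formed.
(f) sonority 3-3-7-3: ill-formed.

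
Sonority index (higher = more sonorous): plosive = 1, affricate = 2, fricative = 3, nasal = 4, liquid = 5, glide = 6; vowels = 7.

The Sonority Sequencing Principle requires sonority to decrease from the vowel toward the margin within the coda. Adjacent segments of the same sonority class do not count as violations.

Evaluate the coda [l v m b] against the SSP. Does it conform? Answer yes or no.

no

/l/ is a liquid (sonority 5).
/v/ is a fricative (sonority 3).
/m/ is a nasal (sonority 4).
/b/ is a plosive (sonority 1).
The profile is 5-3-4-1. Between /v/ (3) and /m/ (4) sonority does not fall, so the cluster violates the SSP.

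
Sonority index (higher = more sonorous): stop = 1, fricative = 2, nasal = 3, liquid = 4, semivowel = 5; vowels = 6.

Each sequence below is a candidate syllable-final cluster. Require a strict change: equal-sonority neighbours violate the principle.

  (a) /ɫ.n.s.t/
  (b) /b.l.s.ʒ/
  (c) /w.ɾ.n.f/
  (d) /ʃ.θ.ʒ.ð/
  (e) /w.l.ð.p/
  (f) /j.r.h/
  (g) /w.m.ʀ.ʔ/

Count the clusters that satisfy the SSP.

4

(a) /ɫ.n.s.t/: profile 4-3-2-1 — obeys.
(b) /b.l.s.ʒ/: profile 1-4-2-2 — violates.
(c) /w.ɾ.n.f/: profile 5-4-3-2 — obeys.
(d) /ʃ.θ.ʒ.ð/: profile 2-2-2-2 — violates.
(e) /w.l.ð.p/: profile 5-4-2-1 — obeys.
(f) /j.r.h/: profile 5-4-2 — obeys.
(g) /w.m.ʀ.ʔ/: profile 5-3-4-1 — violates.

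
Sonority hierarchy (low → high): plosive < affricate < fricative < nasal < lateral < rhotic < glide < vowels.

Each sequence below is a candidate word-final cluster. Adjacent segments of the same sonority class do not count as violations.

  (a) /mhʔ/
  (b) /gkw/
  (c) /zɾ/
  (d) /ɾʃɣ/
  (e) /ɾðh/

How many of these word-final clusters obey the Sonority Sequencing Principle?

3

(a) 4-3-1 → obeys
(b) 1-1-7 → violates
(c) 3-6 → violates
(d) 6-3-3 → obeys
(e) 6-3-3 → obeys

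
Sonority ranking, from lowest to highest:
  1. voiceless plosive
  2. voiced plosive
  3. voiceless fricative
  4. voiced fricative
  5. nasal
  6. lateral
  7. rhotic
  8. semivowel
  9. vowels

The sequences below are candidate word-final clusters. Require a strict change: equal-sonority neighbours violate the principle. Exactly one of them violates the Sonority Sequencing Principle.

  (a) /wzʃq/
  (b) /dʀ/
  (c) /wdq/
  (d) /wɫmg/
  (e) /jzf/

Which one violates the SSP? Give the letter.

(a) /wzʃq/: profile 8-4-3-1 — obeys.
(b) /dʀ/: profile 2-7 — violates.
(c) /wdq/: profile 8-2-1 — obeys.
(d) /wɫmg/: profile 8-6-5-2 — obeys.
(e) /jzf/: profile 8-4-3 — obeys.

b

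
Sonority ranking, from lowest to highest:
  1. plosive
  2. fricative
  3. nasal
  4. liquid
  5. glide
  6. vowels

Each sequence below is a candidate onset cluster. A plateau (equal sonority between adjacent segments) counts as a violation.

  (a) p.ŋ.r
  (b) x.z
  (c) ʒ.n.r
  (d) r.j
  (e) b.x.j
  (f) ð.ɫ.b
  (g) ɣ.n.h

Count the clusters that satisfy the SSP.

4

(a) 1-3-4 → obeys
(b) 2-2 → violates
(c) 2-3-4 → obeys
(d) 4-5 → obeys
(e) 1-2-5 → obeys
(f) 2-4-1 → violates
(g) 2-3-2 → violates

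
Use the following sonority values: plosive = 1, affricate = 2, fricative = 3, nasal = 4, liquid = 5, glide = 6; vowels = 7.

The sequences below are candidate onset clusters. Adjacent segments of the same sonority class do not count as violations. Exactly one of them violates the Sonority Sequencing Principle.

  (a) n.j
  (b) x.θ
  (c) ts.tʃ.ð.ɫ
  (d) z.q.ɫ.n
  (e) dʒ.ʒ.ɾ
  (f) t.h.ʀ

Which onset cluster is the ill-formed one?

(a) n.j: profile 4-6 — obeys.
(b) x.θ: profile 3-3 — obeys.
(c) ts.tʃ.ð.ɫ: profile 2-2-3-5 — obeys.
(d) z.q.ɫ.n: profile 3-1-5-4 — violates.
(e) dʒ.ʒ.ɾ: profile 2-3-5 — obeys.
(f) t.h.ʀ: profile 1-3-5 — obeys.

d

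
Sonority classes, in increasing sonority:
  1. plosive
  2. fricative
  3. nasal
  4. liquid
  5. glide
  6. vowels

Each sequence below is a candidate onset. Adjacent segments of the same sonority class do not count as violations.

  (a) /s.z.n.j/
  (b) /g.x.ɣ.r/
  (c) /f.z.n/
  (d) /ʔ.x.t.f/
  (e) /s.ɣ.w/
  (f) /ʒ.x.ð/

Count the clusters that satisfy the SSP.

(a) 2-2-3-5 → obeys
(b) 1-2-2-4 → obeys
(c) 2-2-3 → obeys
(d) 1-2-1-2 → violates
(e) 2-2-5 → obeys
(f) 2-2-2 → obeys

5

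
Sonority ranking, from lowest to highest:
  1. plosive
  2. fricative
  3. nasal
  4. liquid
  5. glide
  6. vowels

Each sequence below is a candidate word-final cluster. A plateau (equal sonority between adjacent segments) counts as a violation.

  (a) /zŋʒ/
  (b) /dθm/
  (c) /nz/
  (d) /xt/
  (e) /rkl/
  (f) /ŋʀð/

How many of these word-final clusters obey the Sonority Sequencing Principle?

2

(a) /zŋʒ/: profile 2-3-2 — violates.
(b) /dθm/: profile 1-2-3 — violates.
(c) /nz/: profile 3-2 — obeys.
(d) /xt/: profile 2-1 — obeys.
(e) /rkl/: profile 4-1-4 — violates.
(f) /ŋʀð/: profile 3-4-2 — violates.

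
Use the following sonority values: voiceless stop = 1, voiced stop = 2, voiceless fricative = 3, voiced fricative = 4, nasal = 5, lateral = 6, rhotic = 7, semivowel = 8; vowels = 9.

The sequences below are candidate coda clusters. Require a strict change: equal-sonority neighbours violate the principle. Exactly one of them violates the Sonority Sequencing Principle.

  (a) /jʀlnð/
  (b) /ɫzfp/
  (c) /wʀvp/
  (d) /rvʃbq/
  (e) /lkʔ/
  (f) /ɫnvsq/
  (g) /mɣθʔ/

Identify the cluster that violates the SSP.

(a) 8-7-6-5-4 → obeys
(b) 6-4-3-1 → obeys
(c) 8-7-4-1 → obeys
(d) 7-4-3-2-1 → obeys
(e) 6-1-1 → violates
(f) 6-5-4-3-1 → obeys
(g) 5-4-3-1 → obeys

e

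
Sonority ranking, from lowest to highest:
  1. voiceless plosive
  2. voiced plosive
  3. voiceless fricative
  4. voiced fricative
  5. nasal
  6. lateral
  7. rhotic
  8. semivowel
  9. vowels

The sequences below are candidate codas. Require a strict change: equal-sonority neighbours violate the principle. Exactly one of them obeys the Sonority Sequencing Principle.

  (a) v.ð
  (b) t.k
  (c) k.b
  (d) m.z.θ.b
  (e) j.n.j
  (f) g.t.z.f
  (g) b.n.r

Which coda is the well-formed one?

(a) sonority 4-4: ill-formed.
(b) sonority 1-1: ill-formed.
(c) sonority 1-2: ill-formed.
(d) sonority 5-4-3-2: well-formed.
(e) sonority 8-5-8: ill-formed.
(f) sonority 2-1-4-3: ill-formed.
(g) sonority 2-5-7: ill-formed.

d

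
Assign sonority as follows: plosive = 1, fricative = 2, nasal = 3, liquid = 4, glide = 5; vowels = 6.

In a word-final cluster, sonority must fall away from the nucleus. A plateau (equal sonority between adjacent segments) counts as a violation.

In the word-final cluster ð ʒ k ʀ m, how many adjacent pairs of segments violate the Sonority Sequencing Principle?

2

/ð/: fricative = 2.
/ʒ/: fricative = 2.
/k/: plosive = 1.
/ʀ/: liquid = 4.
/m/: nasal = 3.
/ð/→/ʒ/: 2→2 (plateau) — violation.
/ʒ/→/k/: 2→1 (falls) — ok.
/k/→/ʀ/: 1→4 (does not fall) — violation.
/ʀ/→/m/: 4→3 (falls) — ok.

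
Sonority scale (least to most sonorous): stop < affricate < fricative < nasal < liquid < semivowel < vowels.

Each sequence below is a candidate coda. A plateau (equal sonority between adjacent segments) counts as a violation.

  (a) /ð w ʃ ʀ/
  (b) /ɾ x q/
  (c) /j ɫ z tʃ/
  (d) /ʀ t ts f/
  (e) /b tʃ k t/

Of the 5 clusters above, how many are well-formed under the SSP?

(a) 3-6-3-5 → violates
(b) 5-3-1 → obeys
(c) 6-5-3-2 → obeys
(d) 5-1-2-3 → violates
(e) 1-2-1-1 → violates

2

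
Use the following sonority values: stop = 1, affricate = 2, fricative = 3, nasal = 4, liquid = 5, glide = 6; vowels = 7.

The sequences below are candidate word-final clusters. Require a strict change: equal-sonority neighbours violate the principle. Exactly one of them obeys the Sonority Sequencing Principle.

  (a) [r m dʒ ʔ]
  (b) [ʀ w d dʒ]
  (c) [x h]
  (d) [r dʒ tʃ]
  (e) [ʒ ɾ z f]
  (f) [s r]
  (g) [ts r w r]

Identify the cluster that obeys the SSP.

a

(a) 5-4-2-1 → obeys
(b) 5-6-1-2 → violates
(c) 3-3 → violates
(d) 5-2-2 → violates
(e) 3-5-3-3 → violates
(f) 3-5 → violates
(g) 2-5-6-5 → violates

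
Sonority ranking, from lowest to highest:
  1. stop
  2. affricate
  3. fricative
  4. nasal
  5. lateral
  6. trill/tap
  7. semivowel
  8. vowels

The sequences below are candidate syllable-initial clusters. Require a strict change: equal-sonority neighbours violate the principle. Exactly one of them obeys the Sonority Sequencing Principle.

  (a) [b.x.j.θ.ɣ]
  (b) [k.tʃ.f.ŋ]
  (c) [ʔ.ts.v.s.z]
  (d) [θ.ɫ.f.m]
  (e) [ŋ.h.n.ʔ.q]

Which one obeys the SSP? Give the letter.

b

(a) 1-3-7-3-3 → violates
(b) 1-2-3-4 → obeys
(c) 1-2-3-3-3 → violates
(d) 3-5-3-4 → violates
(e) 4-3-4-1-1 → violates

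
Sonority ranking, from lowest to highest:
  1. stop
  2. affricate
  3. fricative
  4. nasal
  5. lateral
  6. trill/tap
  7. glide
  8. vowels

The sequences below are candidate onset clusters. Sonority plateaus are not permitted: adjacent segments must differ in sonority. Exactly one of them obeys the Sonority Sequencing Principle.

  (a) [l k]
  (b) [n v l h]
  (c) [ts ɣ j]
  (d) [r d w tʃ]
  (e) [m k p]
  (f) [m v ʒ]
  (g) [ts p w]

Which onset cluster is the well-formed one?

(a) [l k]: profile 5-1 — violates.
(b) [n v l h]: profile 4-3-5-3 — violates.
(c) [ts ɣ j]: profile 2-3-7 — obeys.
(d) [r d w tʃ]: profile 6-1-7-2 — violates.
(e) [m k p]: profile 4-1-1 — violates.
(f) [m v ʒ]: profile 4-3-3 — violates.
(g) [ts p w]: profile 2-1-7 — violates.

c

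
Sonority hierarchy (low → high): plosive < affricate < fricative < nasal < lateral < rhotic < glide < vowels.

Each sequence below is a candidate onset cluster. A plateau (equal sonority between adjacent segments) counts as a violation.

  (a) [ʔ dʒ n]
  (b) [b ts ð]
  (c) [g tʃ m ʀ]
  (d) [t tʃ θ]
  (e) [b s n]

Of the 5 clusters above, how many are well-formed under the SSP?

5

(a) [ʔ dʒ n]: profile 1-2-4 — obeys.
(b) [b ts ð]: profile 1-2-3 — obeys.
(c) [g tʃ m ʀ]: profile 1-2-4-6 — obeys.
(d) [t tʃ θ]: profile 1-2-3 — obeys.
(e) [b s n]: profile 1-3-4 — obeys.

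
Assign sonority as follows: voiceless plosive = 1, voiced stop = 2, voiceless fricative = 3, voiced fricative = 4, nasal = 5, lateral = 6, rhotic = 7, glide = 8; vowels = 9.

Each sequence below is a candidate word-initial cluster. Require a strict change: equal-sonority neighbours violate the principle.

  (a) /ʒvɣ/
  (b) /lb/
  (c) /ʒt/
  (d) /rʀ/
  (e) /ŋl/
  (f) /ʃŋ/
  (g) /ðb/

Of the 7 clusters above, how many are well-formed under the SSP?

(a) /ʒvɣ/: profile 4-4-4 — violates.
(b) /lb/: profile 6-2 — violates.
(c) /ʒt/: profile 4-1 — violates.
(d) /rʀ/: profile 7-7 — violates.
(e) /ŋl/: profile 5-6 — obeys.
(f) /ʃŋ/: profile 3-5 — obeys.
(g) /ðb/: profile 4-2 — violates.

2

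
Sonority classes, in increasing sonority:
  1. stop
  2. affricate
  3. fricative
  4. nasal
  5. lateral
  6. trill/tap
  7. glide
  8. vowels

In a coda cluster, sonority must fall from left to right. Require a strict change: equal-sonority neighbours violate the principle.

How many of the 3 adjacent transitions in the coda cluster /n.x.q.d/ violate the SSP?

/n/: nasal = 4.
/x/: fricative = 3.
/q/: stop = 1.
/d/: stop = 1.
/n/→/x/: 4→3 (falls) — ok.
/x/→/q/: 3→1 (falls) — ok.
/q/→/d/: 1→1 (plateau) — violation.

1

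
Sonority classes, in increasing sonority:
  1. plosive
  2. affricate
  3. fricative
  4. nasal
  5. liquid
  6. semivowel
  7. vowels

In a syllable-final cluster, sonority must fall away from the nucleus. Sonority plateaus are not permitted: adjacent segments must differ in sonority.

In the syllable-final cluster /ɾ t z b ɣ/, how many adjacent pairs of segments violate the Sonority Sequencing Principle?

/ɾ/ — liquid, sonority 5.
/t/ — plosive, sonority 1.
/z/ — fricative, sonority 3.
/b/ — plosive, sonority 1.
/ɣ/ — fricative, sonority 3.
/ɾ/→/t/: 5→1 (falls) — ok.
/t/→/z/: 1→3 (does not fall) — violation.
/z/→/b/: 3→1 (falls) — ok.
/b/→/ɣ/: 1→3 (does not fall) — violation.

2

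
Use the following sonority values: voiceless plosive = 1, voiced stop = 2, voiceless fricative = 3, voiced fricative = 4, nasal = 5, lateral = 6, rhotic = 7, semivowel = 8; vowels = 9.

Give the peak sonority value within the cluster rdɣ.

7

/r/ is a rhotic (sonority 7).
/d/ is a voiced stop (sonority 2).
/ɣ/ is a voiced fricative (sonority 4).
The maximum is 7.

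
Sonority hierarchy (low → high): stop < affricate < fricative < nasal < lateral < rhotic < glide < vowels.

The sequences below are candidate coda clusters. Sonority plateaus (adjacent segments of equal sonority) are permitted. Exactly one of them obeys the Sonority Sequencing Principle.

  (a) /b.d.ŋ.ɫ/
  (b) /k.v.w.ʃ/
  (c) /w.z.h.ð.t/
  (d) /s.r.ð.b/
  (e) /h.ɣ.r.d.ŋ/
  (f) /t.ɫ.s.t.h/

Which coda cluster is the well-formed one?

(a) /b.d.ŋ.ɫ/: profile 1-1-4-5 — violates.
(b) /k.v.w.ʃ/: profile 1-3-7-3 — violates.
(c) /w.z.h.ð.t/: profile 7-3-3-3-1 — obeys.
(d) /s.r.ð.b/: profile 3-6-3-1 — violates.
(e) /h.ɣ.r.d.ŋ/: profile 3-3-6-1-4 — violates.
(f) /t.ɫ.s.t.h/: profile 1-5-3-1-3 — violates.

c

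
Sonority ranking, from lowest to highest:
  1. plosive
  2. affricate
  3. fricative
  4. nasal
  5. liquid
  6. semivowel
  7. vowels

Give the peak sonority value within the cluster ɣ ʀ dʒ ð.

/ɣ/ is a fricative (sonority 3).
/ʀ/ is a liquid (sonority 5).
/dʒ/ is an affricate (sonority 2).
/ð/ is a fricative (sonority 3).
The maximum is 5.

5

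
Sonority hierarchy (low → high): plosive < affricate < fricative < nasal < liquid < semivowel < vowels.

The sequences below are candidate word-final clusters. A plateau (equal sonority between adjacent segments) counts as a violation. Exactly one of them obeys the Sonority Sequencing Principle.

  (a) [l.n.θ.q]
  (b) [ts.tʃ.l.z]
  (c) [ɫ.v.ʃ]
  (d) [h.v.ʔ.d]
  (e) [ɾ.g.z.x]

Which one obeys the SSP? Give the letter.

(a) sonority 5-4-3-1: well-formed.
(b) sonority 2-2-5-3: ill-formed.
(c) sonority 5-3-3: ill-formed.
(d) sonority 3-3-1-1: ill-formed.
(e) sonority 5-1-3-3: ill-formed.

a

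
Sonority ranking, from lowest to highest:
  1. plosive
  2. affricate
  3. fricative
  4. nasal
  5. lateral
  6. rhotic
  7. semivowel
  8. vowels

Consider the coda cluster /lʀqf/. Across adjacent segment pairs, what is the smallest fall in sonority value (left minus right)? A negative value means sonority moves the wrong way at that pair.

-2

/l/: lateral = 5.
/ʀ/: rhotic = 6.
/q/: plosive = 1.
/f/: fricative = 3.
/l/→/ʀ/: change -1.
/ʀ/→/q/: change +5.
/q/→/f/: change -2.
Minimum = -2.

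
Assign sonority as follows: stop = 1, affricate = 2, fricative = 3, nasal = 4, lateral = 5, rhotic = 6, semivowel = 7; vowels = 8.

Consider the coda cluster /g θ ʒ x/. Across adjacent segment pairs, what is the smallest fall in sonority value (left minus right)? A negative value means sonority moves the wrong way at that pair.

/g/ — stop, sonority 1.
/θ/ — fricative, sonority 3.
/ʒ/ — fricative, sonority 3.
/x/ — fricative, sonority 3.
/g/→/θ/: change -2.
/θ/→/ʒ/: change +0.
/ʒ/→/x/: change +0.
Minimum = -2.

-2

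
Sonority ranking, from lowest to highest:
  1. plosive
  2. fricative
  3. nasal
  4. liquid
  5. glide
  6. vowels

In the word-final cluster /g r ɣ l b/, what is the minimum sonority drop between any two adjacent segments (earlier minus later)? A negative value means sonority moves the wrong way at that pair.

/g/: plosive = 1.
/r/: liquid = 4.
/ɣ/: fricative = 2.
/l/: liquid = 4.
/b/: plosive = 1.
/g/→/r/: change -3.
/r/→/ɣ/: change +2.
/ɣ/→/l/: change -2.
/l/→/b/: change +3.
Minimum = -3.

-3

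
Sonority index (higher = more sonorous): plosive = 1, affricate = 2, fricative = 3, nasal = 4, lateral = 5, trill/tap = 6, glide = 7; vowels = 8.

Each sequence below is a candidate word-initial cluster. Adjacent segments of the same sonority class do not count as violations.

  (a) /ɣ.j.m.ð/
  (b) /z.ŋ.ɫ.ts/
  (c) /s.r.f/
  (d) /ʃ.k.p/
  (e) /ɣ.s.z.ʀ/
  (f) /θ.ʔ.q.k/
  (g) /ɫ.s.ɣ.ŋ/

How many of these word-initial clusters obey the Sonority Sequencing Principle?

1

(a) sonority 3-7-4-3: ill-formed.
(b) sonority 3-4-5-2: ill-formed.
(c) sonority 3-6-3: ill-formed.
(d) sonority 3-1-1: ill-formed.
(e) sonority 3-3-3-6: well-formed.
(f) sonority 3-1-1-1: ill-formed.
(g) sonority 5-3-3-4: ill-formed.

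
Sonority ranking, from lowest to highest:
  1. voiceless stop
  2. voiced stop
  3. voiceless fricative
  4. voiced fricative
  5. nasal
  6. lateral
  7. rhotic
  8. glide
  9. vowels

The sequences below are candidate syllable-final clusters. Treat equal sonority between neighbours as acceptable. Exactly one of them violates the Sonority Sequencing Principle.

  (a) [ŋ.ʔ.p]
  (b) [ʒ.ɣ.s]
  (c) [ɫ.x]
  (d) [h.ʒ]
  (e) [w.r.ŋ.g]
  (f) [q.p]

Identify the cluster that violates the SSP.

d

(a) 5-1-1 → obeys
(b) 4-4-3 → obeys
(c) 6-3 → obeys
(d) 3-4 → violates
(e) 8-7-5-2 → obeys
(f) 1-1 → obeys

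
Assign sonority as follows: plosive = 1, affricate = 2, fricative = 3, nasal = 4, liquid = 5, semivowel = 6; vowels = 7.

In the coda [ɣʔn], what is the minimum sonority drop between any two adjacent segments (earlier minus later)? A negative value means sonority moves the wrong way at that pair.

-3

/ɣ/ is a fricative (sonority 3).
/ʔ/ is a plosive (sonority 1).
/n/ is a nasal (sonority 4).
/ɣ/→/ʔ/: change +2.
/ʔ/→/n/: change -3.
Minimum = -3.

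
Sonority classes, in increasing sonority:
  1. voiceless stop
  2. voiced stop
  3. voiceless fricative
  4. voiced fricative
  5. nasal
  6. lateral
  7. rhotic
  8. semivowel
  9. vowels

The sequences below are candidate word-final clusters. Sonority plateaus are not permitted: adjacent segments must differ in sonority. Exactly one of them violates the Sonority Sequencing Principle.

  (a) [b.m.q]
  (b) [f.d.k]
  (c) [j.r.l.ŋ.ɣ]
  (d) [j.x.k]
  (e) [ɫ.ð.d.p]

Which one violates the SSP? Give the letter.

(a) sonority 2-5-1: ill-formed.
(b) sonority 3-2-1: well-formed.
(c) sonority 8-7-6-5-4: well-formed.
(d) sonority 8-3-1: well-formed.
(e) sonority 6-4-2-1: well-formed.

a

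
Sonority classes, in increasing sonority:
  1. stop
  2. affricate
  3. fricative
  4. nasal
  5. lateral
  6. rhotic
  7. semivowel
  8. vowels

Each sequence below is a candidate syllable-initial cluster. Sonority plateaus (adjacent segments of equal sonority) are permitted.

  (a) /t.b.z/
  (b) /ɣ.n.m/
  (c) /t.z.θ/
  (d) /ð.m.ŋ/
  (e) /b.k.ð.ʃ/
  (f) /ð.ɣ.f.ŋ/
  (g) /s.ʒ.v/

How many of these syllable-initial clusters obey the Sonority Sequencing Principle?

7

(a) 1-1-3 → obeys
(b) 3-4-4 → obeys
(c) 1-3-3 → obeys
(d) 3-4-4 → obeys
(e) 1-1-3-3 → obeys
(f) 3-3-3-4 → obeys
(g) 3-3-3 → obeys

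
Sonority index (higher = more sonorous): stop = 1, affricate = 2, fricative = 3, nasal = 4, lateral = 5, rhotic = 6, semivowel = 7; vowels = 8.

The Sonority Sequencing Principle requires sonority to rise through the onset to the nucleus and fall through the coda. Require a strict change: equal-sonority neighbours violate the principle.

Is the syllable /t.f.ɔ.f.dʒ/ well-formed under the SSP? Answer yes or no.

yes

Onset: /t/ is a stop (sonority 1), /f/ is a fricative (sonority 3); then the nucleus /ɔ/ (sonority 8).
Onset profile 1-3-8 — rises to the nucleus.
Coda: /f/ is a fricative (sonority 3), /dʒ/ is an affricate (sonority 2).
Coda profile 8-3-2 — falls from the nucleus.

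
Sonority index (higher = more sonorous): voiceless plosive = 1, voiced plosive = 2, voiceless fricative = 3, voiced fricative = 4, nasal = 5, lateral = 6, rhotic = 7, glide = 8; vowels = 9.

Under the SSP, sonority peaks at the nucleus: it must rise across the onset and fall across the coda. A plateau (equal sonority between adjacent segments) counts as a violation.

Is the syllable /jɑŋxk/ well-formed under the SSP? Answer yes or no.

Onset: /j/ is a glide (sonority 8); then the nucleus /ɑ/ (sonority 9).
Onset profile 8-9 — rises to the nucleus.
Coda: /ŋ/ is a nasal (sonority 5), /x/ is a voiceless fricative (sonority 3), /k/ is a voiceless plosive (sonority 1).
Coda profile 9-5-3-1 — falls from the nucleus.

yes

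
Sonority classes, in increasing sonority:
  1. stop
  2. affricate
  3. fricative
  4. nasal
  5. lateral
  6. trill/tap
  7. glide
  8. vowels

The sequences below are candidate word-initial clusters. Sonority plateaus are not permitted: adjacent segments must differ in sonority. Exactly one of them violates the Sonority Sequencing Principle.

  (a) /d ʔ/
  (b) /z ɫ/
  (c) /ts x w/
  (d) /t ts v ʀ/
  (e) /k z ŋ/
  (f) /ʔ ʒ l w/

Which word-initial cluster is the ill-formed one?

(a) /d ʔ/: profile 1-1 — violates.
(b) /z ɫ/: profile 3-5 — obeys.
(c) /ts x w/: profile 2-3-7 — obeys.
(d) /t ts v ʀ/: profile 1-2-3-6 — obeys.
(e) /k z ŋ/: profile 1-3-4 — obeys.
(f) /ʔ ʒ l w/: profile 1-3-5-7 — obeys.

a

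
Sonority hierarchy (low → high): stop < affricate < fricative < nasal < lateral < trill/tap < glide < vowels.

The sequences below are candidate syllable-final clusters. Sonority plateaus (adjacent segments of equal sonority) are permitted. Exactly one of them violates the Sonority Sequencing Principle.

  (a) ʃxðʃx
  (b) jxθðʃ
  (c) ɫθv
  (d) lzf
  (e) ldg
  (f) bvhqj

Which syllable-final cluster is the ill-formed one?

(a) sonority 3-3-3-3-3: well-formed.
(b) sonority 7-3-3-3-3: well-formed.
(c) sonority 5-3-3: well-formed.
(d) sonority 5-3-3: well-formed.
(e) sonority 5-1-1: well-formed.
(f) sonority 1-3-3-1-7: ill-formed.

f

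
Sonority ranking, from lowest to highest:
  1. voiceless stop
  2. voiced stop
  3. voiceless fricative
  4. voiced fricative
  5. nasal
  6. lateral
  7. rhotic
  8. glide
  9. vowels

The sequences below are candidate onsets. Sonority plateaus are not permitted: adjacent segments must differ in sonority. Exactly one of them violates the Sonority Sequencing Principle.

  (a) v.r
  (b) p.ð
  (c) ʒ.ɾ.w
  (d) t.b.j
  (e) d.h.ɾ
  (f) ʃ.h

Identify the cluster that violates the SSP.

f

(a) 4-7 → obeys
(b) 1-4 → obeys
(c) 4-7-8 → obeys
(d) 1-2-8 → obeys
(e) 2-3-7 → obeys
(f) 3-3 → violates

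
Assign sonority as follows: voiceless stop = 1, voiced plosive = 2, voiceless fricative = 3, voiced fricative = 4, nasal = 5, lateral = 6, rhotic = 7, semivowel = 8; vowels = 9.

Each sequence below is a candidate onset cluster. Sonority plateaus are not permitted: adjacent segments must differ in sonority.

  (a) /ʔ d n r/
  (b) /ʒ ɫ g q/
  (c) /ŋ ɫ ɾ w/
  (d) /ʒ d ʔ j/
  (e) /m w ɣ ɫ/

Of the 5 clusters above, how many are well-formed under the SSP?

(a) sonority 1-2-5-7: well-formed.
(b) sonority 4-6-2-1: ill-formed.
(c) sonority 5-6-7-8: well-formed.
(d) sonority 4-2-1-8: ill-formed.
(e) sonority 5-8-4-6: ill-formed.

2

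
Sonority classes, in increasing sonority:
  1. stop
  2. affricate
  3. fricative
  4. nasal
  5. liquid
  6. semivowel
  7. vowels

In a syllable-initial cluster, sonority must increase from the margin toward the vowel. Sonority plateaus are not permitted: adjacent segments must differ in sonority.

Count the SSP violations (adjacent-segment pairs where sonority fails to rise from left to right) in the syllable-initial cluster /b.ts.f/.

0

/b/ — stop, sonority 1.
/ts/ — affricate, sonority 2.
/f/ — fricative, sonority 3.
/b/→/ts/: 1→2 (rises) — ok.
/ts/→/f/: 2→3 (rises) — ok.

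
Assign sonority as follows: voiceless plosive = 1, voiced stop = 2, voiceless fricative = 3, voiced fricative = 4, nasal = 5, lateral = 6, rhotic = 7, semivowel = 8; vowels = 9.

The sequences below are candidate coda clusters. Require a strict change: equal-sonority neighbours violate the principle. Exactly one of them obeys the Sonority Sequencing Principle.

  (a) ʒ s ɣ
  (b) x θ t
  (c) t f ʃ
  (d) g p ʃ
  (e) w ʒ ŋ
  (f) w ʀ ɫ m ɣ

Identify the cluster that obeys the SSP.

(a) sonority 4-3-4: ill-formed.
(b) sonority 3-3-1: ill-formed.
(c) sonority 1-3-3: ill-formed.
(d) sonority 2-1-3: ill-formed.
(e) sonority 8-4-5: ill-formed.
(f) sonority 8-7-6-5-4: well-formed.

f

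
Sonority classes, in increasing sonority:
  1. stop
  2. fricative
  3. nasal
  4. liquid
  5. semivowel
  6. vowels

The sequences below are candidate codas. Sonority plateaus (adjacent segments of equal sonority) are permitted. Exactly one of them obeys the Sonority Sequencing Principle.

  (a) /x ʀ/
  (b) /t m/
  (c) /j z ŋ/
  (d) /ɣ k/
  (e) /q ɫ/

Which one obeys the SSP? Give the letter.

(a) 2-4 → violates
(b) 1-3 → violates
(c) 5-2-3 → violates
(d) 2-1 → obeys
(e) 1-4 → violates

d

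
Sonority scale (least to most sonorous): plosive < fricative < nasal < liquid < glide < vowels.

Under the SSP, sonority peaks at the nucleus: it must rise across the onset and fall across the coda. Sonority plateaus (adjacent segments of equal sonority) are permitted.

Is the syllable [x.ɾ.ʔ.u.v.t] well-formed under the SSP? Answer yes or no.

Onset: /x/ is a fricative (sonority 2), /ɾ/ is a liquid (sonority 4), /ʔ/ is a plosive (sonority 1); then the nucleus /u/ (sonority 6).
Onset profile 2-4-1-6 — does not rise throughout.
Coda: /v/ is a fricative (sonority 2), /t/ is a plosive (sonority 1).
Coda profile 6-2-1 — falls from the nucleus.

no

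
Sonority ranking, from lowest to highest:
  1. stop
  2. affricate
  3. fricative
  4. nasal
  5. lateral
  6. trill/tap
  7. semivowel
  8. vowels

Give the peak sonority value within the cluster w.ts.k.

7

/w/ is a semivowel (sonority 7).
/ts/ is an affricate (sonority 2).
/k/ is a stop (sonority 1).
The maximum is 7.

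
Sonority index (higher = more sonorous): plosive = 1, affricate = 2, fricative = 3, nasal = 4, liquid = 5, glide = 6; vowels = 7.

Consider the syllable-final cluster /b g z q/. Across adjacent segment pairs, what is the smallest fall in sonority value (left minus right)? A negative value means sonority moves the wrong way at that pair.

-2

/b/: plosive = 1.
/g/: plosive = 1.
/z/: fricative = 3.
/q/: plosive = 1.
/b/→/g/: change +0.
/g/→/z/: change -2.
/z/→/q/: change +2.
Minimum = -2.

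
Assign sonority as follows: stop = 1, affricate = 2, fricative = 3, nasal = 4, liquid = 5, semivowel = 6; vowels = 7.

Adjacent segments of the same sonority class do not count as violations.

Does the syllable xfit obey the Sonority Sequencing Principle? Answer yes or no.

Onset: /x/ is a fricative (sonority 3), /f/ is a fricative (sonority 3); then the nucleus /i/ (sonority 7).
Onset profile 3-3-7 — rises to the nucleus.
Coda: /t/ is a stop (sonority 1).
Coda profile 7-1 — falls from the nucleus.

yes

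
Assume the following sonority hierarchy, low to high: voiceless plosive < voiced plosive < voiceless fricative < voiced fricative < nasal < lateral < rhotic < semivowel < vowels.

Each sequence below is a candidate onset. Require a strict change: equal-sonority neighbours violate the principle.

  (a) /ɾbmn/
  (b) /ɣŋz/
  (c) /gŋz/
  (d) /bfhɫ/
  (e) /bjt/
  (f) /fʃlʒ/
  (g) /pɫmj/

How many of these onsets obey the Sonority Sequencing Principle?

0

(a) /ɾbmn/: profile 7-2-5-5 — violates.
(b) /ɣŋz/: profile 4-5-4 — violates.
(c) /gŋz/: profile 2-5-4 — violates.
(d) /bfhɫ/: profile 2-3-3-6 — violates.
(e) /bjt/: profile 2-8-1 — violates.
(f) /fʃlʒ/: profile 3-3-6-4 — violates.
(g) /pɫmj/: profile 1-6-5-8 — violates.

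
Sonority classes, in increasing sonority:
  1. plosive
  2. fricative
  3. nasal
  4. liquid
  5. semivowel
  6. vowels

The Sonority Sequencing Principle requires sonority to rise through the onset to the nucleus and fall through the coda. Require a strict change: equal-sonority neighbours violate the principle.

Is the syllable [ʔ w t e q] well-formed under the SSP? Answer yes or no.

Onset: /ʔ/ is a plosive (sonority 1), /w/ is a semivowel (sonority 5), /t/ is a plosive (sonority 1); then the nucleus /e/ (sonority 6).
Onset profile 1-5-1-6 — does not strictly rise throughout.
Coda: /q/ is a plosive (sonority 1).
Coda profile 6-1 — falls from the nucleus.

no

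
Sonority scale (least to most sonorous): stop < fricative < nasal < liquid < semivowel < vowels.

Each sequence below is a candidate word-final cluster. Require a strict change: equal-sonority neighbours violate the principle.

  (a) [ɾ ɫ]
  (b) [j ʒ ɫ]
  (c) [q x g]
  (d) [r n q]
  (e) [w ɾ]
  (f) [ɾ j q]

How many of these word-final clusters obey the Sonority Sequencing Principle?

2

(a) 4-4 → violates
(b) 5-2-4 → violates
(c) 1-2-1 → violates
(d) 4-3-1 → obeys
(e) 5-4 → obeys
(f) 4-5-1 → violates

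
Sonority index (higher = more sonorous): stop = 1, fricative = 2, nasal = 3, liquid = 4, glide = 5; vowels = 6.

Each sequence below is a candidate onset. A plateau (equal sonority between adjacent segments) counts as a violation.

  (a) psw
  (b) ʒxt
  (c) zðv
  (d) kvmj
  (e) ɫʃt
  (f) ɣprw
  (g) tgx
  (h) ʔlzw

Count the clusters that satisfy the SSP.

2

(a) 1-2-5 → obeys
(b) 2-2-1 → violates
(c) 2-2-2 → violates
(d) 1-2-3-5 → obeys
(e) 4-2-1 → violates
(f) 2-1-4-5 → violates
(g) 1-1-2 → violates
(h) 1-4-2-5 → violates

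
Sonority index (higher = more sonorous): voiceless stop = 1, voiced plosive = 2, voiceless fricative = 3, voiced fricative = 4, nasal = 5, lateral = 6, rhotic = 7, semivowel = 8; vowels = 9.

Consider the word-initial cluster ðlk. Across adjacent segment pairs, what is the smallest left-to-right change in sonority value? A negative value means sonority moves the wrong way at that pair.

-5

/ð/: voiced fricative = 4.
/l/: lateral = 6.
/k/: voiceless stop = 1.
/ð/→/l/: change +2.
/l/→/k/: change -5.
Minimum = -5.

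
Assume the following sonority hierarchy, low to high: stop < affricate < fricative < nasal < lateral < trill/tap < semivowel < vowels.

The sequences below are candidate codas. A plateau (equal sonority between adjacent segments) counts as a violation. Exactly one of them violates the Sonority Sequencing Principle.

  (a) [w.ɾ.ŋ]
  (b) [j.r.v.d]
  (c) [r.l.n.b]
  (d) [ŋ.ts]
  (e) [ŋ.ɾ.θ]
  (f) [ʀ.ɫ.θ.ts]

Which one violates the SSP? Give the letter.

e

(a) sonority 7-6-4: well-formed.
(b) sonority 7-6-3-1: well-formed.
(c) sonority 6-5-4-1: well-formed.
(d) sonority 4-2: well-formed.
(e) sonority 4-6-3: ill-formed.
(f) sonority 6-5-3-2: well-formed.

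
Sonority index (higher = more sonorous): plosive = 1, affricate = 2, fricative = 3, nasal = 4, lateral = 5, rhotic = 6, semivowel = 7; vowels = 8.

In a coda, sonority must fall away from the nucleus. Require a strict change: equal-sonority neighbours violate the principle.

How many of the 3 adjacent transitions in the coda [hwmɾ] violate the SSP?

2

/h/: fricative = 3.
/w/: semivowel = 7.
/m/: nasal = 4.
/ɾ/: rhotic = 6.
/h/→/w/: 3→7 (does not fall) — violation.
/w/→/m/: 7→4 (falls) — ok.
/m/→/ɾ/: 4→6 (does not fall) — violation.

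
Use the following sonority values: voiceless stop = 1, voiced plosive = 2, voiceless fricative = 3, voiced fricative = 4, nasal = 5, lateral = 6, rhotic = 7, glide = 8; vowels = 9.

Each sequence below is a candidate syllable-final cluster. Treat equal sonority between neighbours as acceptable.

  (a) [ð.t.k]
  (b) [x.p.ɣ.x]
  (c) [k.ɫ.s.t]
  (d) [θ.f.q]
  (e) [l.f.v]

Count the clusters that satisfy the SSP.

(a) sonority 4-1-1: well-formed.
(b) sonority 3-1-4-3: ill-formed.
(c) sonority 1-6-3-1: ill-formed.
(d) sonority 3-3-1: well-formed.
(e) sonority 6-3-4: ill-formed.

2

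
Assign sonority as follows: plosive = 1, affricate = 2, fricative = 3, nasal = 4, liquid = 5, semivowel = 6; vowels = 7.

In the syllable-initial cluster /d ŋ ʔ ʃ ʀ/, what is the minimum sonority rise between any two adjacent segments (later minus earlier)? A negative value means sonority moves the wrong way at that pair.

-3

/d/: plosive = 1.
/ŋ/: nasal = 4.
/ʔ/: plosive = 1.
/ʃ/: fricative = 3.
/ʀ/: liquid = 5.
/d/→/ŋ/: change +3.
/ŋ/→/ʔ/: change -3.
/ʔ/→/ʃ/: change +2.
/ʃ/→/ʀ/: change +2.
Minimum = -3.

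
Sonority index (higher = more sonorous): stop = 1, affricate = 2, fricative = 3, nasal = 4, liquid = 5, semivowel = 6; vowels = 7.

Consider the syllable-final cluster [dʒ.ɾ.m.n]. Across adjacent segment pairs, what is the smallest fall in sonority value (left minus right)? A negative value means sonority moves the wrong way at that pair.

/dʒ/ — affricate, sonority 2.
/ɾ/ — liquid, sonority 5.
/m/ — nasal, sonority 4.
/n/ — nasal, sonority 4.
/dʒ/→/ɾ/: change -3.
/ɾ/→/m/: change +1.
/m/→/n/: change +0.
Minimum = -3.

-3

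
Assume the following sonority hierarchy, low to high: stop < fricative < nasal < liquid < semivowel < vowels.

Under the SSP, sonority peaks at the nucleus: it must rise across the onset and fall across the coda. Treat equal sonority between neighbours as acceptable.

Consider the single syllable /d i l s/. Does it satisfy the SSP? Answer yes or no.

Onset: /d/ is a stop (sonority 1); then the nucleus /i/ (sonority 6).
Onset profile 1-6 — rises to the nucleus.
Coda: /l/ is a liquid (sonority 4), /s/ is a fricative (sonority 2).
Coda profile 6-4-2 — falls from the nucleus.

yes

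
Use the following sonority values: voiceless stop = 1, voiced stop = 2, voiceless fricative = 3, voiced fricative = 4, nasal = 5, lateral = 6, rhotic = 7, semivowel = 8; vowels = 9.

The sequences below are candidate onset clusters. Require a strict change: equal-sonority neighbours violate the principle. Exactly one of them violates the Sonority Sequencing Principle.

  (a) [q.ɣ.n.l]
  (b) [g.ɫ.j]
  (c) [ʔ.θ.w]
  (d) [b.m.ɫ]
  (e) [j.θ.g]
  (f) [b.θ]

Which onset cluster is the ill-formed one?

e

(a) 1-4-5-6 → obeys
(b) 2-6-8 → obeys
(c) 1-3-8 → obeys
(d) 2-5-6 → obeys
(e) 8-3-2 → violates
(f) 2-3 → obeys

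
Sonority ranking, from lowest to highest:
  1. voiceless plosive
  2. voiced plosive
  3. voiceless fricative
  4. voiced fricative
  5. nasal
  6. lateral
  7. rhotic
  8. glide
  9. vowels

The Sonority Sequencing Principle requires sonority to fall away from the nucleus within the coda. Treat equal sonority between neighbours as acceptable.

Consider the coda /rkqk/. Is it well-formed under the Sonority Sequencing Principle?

yes

/r/ is a rhotic (sonority 7).
/k/ is a voiceless plosive (sonority 1).
/q/ is a voiceless plosive (sonority 1).
/k/ is a voiceless plosive (sonority 1).
The profile 7-1-1-1 is non-increasing (plateaus allowed), so the coda satisfies the SSP.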